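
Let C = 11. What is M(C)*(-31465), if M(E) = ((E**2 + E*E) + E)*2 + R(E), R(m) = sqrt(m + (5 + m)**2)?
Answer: -15921290 - 31465*sqrt(267) ≈ -1.6435e+7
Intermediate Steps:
M(E) = sqrt(E + (5 + E)**2) + 2*E + 4*E**2 (M(E) = ((E**2 + E*E) + E)*2 + sqrt(E + (5 + E)**2) = ((E**2 + E**2) + E)*2 + sqrt(E + (5 + E)**2) = (2*E**2 + E)*2 + sqrt(E + (5 + E)**2) = (E + 2*E**2)*2 + sqrt(E + (5 + E)**2) = (2*E + 4*E**2) + sqrt(E + (5 + E)**2) = sqrt(E + (5 + E)**2) + 2*E + 4*E**2)
M(C)*(-31465) = (sqrt(11 + (5 + 11)**2) + 2*11 + 4*11**2)*(-31465) = (sqrt(11 + 16**2) + 22 + 4*121)*(-31465) = (sqrt(11 + 256) + 22 + 484)*(-31465) = (sqrt(267) + 22 + 484)*(-31465) = (506 + sqrt(267))*(-31465) = -15921290 - 31465*sqrt(267)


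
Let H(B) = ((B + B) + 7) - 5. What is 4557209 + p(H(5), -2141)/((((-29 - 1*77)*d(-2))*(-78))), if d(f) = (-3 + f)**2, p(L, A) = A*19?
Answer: 941975059621/206700 ≈ 4.5572e+6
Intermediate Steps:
H(B) = 2 + 2*B (H(B) = (2*B + 7) - 5 = (7 + 2*B) - 5 = 2 + 2*B)
p(L, A) = 19*A
4557209 + p(H(5), -2141)/((((-29 - 1*77)*d(-2))*(-78))) = 4557209 + (19*(-2141))/((((-29 - 1*77)*(-3 - 2)**2)*(-78))) = 4557209 - 40679*(-1/(1950*(-29 - 77))) = 4557209 - 40679/(-106*25*(-78)) = 4557209 - 40679/((-2650*(-78))) = 4557209 - 40679/206700 = 941975059621/206700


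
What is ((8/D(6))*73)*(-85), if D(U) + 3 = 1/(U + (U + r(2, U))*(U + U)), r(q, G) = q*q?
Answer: 6254640/377 ≈ 16591.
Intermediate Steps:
r(q, G) = q²
D(U) = -3 + 1/(U + 2*U*(4 + U)) (D(U) = -3 + 1/(U + (U + 2²)*(U + U)) = -3 + 1/(U + (U + 4)*(2*U)) = -3 + 1/(U + (4 + U)*(2*U)) = -3 + 1/(U + 2*U*(4 + U)))
((8/D(6))*73)*(-85) = ((8/(((1 - 27*6 - 6*6²)/(6*(9 + 2*6)))))*73)*(-85) = ((8/(((1 - 162 - 6*36)/(6*(9 + 12)))))*73)*(-85) = ((8/(((⅙)*(1 - 162 - 216)/21)))*73)*(-85) = ((8/(((⅙)*(1/21)*(-377))))*73)*(-85) = ((8/(-377/126))*73)*(-85) = ((8*(-126/377))*73)*(-85) = -1008/377*73*(-85) = -73584/377*(-85) = 6254640/377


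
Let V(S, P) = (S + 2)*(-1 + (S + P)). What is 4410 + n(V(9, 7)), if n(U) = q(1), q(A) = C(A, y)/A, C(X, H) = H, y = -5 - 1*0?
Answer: 4405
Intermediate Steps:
y = -5 (y = -5 + 0 = -5)
V(S, P) = (2 + S)*(-1 + P + S) (V(S, P) = (2 + S)*(-1 + (P + S)) = (2 + S)*(-1 + P + S))
q(A) = -5/A
n(U) = -5 (n(U) = -5/1 = -5*1 = -5)
4410 + n(V(9, 7)) = 4410 - 5 = 4405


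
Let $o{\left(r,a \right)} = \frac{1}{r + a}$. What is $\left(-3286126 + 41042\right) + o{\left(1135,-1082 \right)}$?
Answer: $- \frac{171989451}{53} \approx -3.2451 \cdot 10^{6}$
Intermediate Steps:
$o{\left(r,a \right)} = \frac{1}{a + r}$
$\left(-3286126 + 41042\right) + o{\left(1135,-1082 \right)} = \left(-3286126 + 41042\right) + \frac{1}{-1082 + 1135} = -3245084 + \frac{1}{53} = - \frac{171989451}{53}$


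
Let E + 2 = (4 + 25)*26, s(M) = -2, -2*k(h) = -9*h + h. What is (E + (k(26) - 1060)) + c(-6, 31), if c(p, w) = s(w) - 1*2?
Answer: -208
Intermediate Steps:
k(h) = 4*h (k(h) = -(-9*h + h)/2 = -(-4)*h = 4*h)
E = 752 (E = -2 + (4 + 25)*26 = -2 + 29*26 = -2 + 754 = 752)
c(p, w) = -4 (c(p, w) = -2 - 1*2 = -2 - 2 = -4)
(E + (k(26) - 1060)) + c(-6, 31) = (752 + (4*26 - 1060)) - 4 = (752 + (104 - 1060)) - 4 = (752 - 956) - 4 = -204 - 4 = -208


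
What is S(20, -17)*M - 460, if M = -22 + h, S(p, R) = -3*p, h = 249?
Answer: -14080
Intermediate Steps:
M = 227 (M = -22 + 249 = 227)
S(20, -17)*M - 460 = -3*20*227 - 460 = -60*227 - 460 = -13620 - 460 = -14080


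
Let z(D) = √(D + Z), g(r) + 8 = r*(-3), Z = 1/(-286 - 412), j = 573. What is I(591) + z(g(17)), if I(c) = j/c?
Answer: 191/197 + I*√28745734/698 ≈ 0.96954 + 7.6812*I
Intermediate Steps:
Z = -1/698 (Z = 1/(-698) = -1/698 ≈ -0.0014327)
g(r) = -8 - 3*r (g(r) = -8 + r*(-3) = -8 - 3*r)
I(c) = 573/c
z(D) = √(-1/698 + D) (z(D) = √(D - 1/698) = √(-1/698 + D))
I(591) + z(g(17)) = 573/591 + √(-698 + 487204*(-8 - 3*17))/698 = 573*(1/591) + √(-698 + 487204*(-8 - 51))/698 = 191/197 + √(-698 + 487204*(-59))/698 = 191/197 + √(-698 - 28745036)/698 = 191/197 + √(-28745734)/698 = 191/197 + (I*√28745734)/698 = 191/197 + I*√28745734/698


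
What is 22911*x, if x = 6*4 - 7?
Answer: 389487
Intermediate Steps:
x = 17 (x = 24 - 7 = 17)
22911*x = 22911*17 = 389487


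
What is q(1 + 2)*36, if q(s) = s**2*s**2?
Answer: 2916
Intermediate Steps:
q(s) = s**4
q(1 + 2)*36 = (1 + 2)**4*36 = 3**4*36 = 81*36 = 2916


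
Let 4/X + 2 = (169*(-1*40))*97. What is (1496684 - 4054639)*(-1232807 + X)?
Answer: 1033898132530469695/327861 ≈ 3.1535e+12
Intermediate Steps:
X = -2/327861 (X = 4/(-2 + (169*(-1*40))*97) = 4/(-2 + (169*(-40))*97) = 4/(-2 - 6760*97) = 4/(-2 - 655720) = 4/(-655722) = 4*(-1/655722) = -2/327861 ≈ -6.1001e-6)
(1496684 - 4054639)*(-1232807 + X) = (1496684 - 4054639)*(-1232807 - 2/327861) = -2557955*(-404189335829/327861) = 1033898132530469695/327861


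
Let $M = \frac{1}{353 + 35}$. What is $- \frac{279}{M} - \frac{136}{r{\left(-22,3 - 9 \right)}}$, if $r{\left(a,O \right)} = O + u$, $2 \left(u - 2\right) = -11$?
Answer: $- \frac{2056516}{19} \approx -1.0824 \cdot 10^{5}$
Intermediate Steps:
$u = - \frac{7}{2}$ ($u = 2 + \frac{1}{2} \left(-11\right) = 2 - \frac{11}{2} = - \frac{7}{2} \approx -3.5$)
$M = \frac{1}{388} \approx 0.0025773$
$r{\left(a,O \right)} = - \frac{7}{2} + O$ ($r{\left(a,O \right)} = O - \frac{7}{2} = - \frac{7}{2} + O$)
$- \frac{279}{M} - \frac{136}{r{\left(-22,3 - 9 \right)}} = - 279 \frac{1}{\frac{1}{388}} - \frac{136}{- \frac{7}{2} + \left(3 - 9\right)} = \left(-279\right) 388 - \frac{136}{- \frac{7}{2} - 6} = -108252 - \frac{136}{- \frac{19}{2}} = -108252 - - \frac{272}{19} = -108252 + \frac{272}{19} = - \frac{2056516}{19}$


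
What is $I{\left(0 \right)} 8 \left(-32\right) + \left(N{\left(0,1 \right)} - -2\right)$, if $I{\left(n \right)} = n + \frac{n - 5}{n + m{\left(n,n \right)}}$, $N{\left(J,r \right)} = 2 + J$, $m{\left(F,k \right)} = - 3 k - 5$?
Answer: $-252$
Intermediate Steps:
$m{\left(F,k \right)} = -5 - 3 k$
$I{\left(n \right)} = n + \frac{-5 + n}{-5 - 2 n}$ ($I{\left(n \right)} = n + \frac{n - 5}{n - \left(5 + 3 n\right)} = n + \frac{-5 + n}{-5 - 2 n}$)
$I{\left(0 \right)} 8 \left(-32\right) + \left(N{\left(0,1 \right)} - -2\right) = \frac{5 + 2 \cdot 0^{2} + 4 \cdot 0}{5 + 2 \cdot 0} \cdot 8 \left(-32\right) + \left(\left(2 + 0\right) - -2\right) = \frac{5 + 2 \cdot 0 + 0}{5 + 0} \cdot 8 \left(-32\right) + \left(2 + 2\right) = \frac{5 + 0 + 0}{5} \cdot 8 \left(-32\right) + 4 = \frac{1}{5} \cdot 5 \cdot 8 \left(-32\right) + 4 = 1 \cdot 8 \left(-32\right) + 4 = 8 \left(-32\right) + 4 = -256 + 4 = -252$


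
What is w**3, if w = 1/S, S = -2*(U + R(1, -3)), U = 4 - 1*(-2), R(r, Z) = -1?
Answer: -1/1000 ≈ -0.0010000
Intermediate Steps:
U = 6 (U = 4 + 2 = 6)
S = -10 (S = -2*(6 - 1) = -2*5 = -10)
w = -1/10 (w = 1/(-10) = -1/10 ≈ -0.10000)
w**3 = (-1/10)**3 = -1/1000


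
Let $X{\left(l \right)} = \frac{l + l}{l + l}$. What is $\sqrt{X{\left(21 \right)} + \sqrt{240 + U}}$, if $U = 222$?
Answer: $\sqrt{1 + \sqrt{462}} \approx 4.7428$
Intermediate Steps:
$X{\left(l \right)} = 1$ ($X{\left(l \right)} = \frac{2 l}{2 l} = 2 l \frac{1}{2 l} = 1$)
$\sqrt{X{\left(21 \right)} + \sqrt{240 + U}} = \sqrt{1 + \sqrt{240 + 222}} = \sqrt{1 + \sqrt{462}}$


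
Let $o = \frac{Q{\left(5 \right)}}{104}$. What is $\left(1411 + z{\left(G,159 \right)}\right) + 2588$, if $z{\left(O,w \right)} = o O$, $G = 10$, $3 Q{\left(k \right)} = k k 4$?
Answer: $\frac{156086}{39} \approx 4002.2$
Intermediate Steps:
$Q{\left(k \right)} = \frac{4 k^{2}}{3}$ ($Q{\left(k \right)} = \frac{k k 4}{3} = \frac{k^{2} \cdot 4}{3} = \frac{4 k^{2}}{3}$)
$o = \frac{25}{78}$ ($o = \frac{\frac{4}{3} \cdot 5^{2}}{104} = \frac{4}{3} \cdot 25 \cdot \frac{1}{104} = \frac{100}{3} \cdot \frac{1}{104} = \frac{25}{78} \approx 0.32051$)
$z{\left(O,w \right)} = \frac{25 O}{78}$
$\left(1411 + z{\left(G,159 \right)}\right) + 2588 = \left(1411 + \frac{25}{78} \cdot 10\right) + 2588 = \left(1411 + \frac{125}{39}\right) + 2588 = \frac{55154}{39} + 2588 = \frac{156086}{39}$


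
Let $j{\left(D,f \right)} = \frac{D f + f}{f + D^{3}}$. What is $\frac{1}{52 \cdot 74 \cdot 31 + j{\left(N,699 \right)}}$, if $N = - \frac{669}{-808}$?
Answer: $\frac{123010594199}{14673912438080136} \approx 8.383 \cdot 10^{-6}$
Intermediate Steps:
$N = \frac{669}{808}$ ($N = \left(-669\right) \left(- \frac{1}{808}\right) = \frac{669}{808} \approx 0.82797$)
$j{\left(D,f \right)} = \frac{f + D f}{f + D^{3}}$
$\frac{1}{52 \cdot 74 \cdot 31 + j{\left(N,699 \right)}} = \frac{1}{52 \cdot 74 \cdot 31 + \frac{699 \left(1 + \frac{669}{808}\right)}{699 + \left(\frac{669}{808}\right)^{3}}} = \frac{1}{3848 \cdot 31 + 699 \frac{1}{699 + \frac{299418309}{527514112}} \cdot \frac{1477}{808}} = \frac{1}{119288 + 699 \frac{1}{\frac{369031782597}{527514112}} \cdot \frac{1477}{808}} = \frac{1}{119288 + 699 \cdot \frac{527514112}{369031782597} \cdot \frac{1477}{808}} = \frac{1}{119288 + \frac{224677269824}{123010594199}} = \frac{1}{\frac{14673912438080136}{123010594199}} = \frac{123010594199}{14673912438080136}$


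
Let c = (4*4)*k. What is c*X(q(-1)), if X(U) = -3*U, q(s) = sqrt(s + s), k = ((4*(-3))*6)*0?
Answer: 0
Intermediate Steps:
k = 0 (k = -12*6*0 = -72*0 = 0)
q(s) = sqrt(2)*sqrt(s) (q(s) = sqrt(2*s) = sqrt(2)*sqrt(s))
c = 0 (c = (4*4)*0 = 16*0 = 0)
c*X(q(-1)) = 0*(-3*sqrt(2)*sqrt(-1)) = 0*(-3*sqrt(2)*I) = 0*(-3*I*sqrt(2)) = 0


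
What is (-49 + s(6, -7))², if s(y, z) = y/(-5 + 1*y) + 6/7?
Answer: 87025/49 ≈ 1776.0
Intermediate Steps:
s(y, z) = 6/7 + y/(-5 + y) (s(y, z) = y/(-5 + y) + 6*(⅐) = y/(-5 + y) + 6/7 = 6/7 + y/(-5 + y))
(-49 + s(6, -7))² = (-49 + (-30 + 13*6)/(7*(-5 + 6)))² = (-49 + (⅐)*(-30 + 78)/1)² = (-49 + (⅐)*1*48)² = (-49 + 48/7)² = (-295/7)² = 87025/49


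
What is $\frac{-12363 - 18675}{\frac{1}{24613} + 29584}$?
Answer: $- \frac{763938294}{728150993} \approx -1.0491$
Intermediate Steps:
$\frac{-12363 - 18675}{\frac{1}{24613} + 29584} = - \frac{31038}{\frac{1}{24613} + 29584} = - \frac{31038}{\frac{728150993}{24613}} = \left(-31038\right) \frac{24613}{728150993} = - \frac{763938294}{728150993}$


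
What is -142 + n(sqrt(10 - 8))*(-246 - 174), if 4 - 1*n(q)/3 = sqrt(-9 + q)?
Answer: -5182 + 1260*I*sqrt(9 - sqrt(2)) ≈ -5182.0 + 3470.3*I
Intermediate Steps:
n(q) = 12 - 3*sqrt(-9 + q)
-142 + n(sqrt(10 - 8))*(-246 - 174) = -142 + (12 - 3*sqrt(-9 + sqrt(10 - 8)))*(-246 - 174) = -142 + (12 - 3*sqrt(-9 + sqrt(2)))*(-420) = -142 + (-5040 + 1260*sqrt(-9 + sqrt(2))) = -5182 + 1260*sqrt(-9 + sqrt(2))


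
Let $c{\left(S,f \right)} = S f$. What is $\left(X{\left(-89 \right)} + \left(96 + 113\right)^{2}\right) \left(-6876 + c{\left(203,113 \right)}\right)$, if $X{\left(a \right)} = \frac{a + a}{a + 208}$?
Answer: $\frac{83493241243}{119} \approx 7.0162 \cdot 10^{8}$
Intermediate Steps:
$X{\left(a \right)} = \frac{2 a}{208 + a}$
$\left(X{\left(-89 \right)} + \left(96 + 113\right)^{2}\right) \left(-6876 + c{\left(203,113 \right)}\right) = \left(2 \left(-89\right) \frac{1}{208 - 89} + \left(96 + 113\right)^{2}\right) \left(-6876 + 203 \cdot 113\right) = \left(2 \left(-89\right) \frac{1}{119} + 209^{2}\right) \left(-6876 + 22939\right) = \left(2 \left(-89\right) \frac{1}{119} + 43681\right) 16063 = \left(- \frac{178}{119} + 43681\right) 16063 = \frac{5197861}{119} \cdot 16063 = \frac{83493241243}{119}$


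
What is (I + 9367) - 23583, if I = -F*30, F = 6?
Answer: -14396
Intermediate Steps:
I = -180 (I = -1*6*30 = -6*30 = -180)
(I + 9367) - 23583 = (-180 + 9367) - 23583 = 9187 - 23583 = -14396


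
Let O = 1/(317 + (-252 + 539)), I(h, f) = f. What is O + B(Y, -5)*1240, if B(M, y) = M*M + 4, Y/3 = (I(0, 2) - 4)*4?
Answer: 434396801/604 ≈ 7.1920e+5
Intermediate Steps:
O = 1/604 (O = 1/(317 + 287) = 1/604 ≈ 0.0016556)
Y = -24 (Y = 3*((2 - 4)*4) = 3*(-2*4) = 3*(-8) = -24)
B(M, y) = 4 + M² (B(M, y) = M² + 4 = 4 + M²)
O + B(Y, -5)*1240 = 1/604 + (4 + (-24)²)*1240 = 1/604 + (4 + 576)*1240 = 1/604 + 580*1240 = 1/604 + 719200 = 434396801/604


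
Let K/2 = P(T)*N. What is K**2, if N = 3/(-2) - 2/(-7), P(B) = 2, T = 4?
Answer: 1156/49 ≈ 23.592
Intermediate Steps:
N = -17/14 (N = 3*(-1/2) - 2*(-1/7) = -3/2 + 2/7 = -17/14 ≈ -1.2143)
K = -34/7 (K = 2*(2*(-17/14)) = 2*(-17/7) = -34/7 ≈ -4.8571)
K**2 = (-34/7)**2 = 1156/49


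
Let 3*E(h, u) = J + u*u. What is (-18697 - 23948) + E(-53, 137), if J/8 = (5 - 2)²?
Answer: -109094/3 ≈ -36365.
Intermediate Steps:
J = 72 (J = 8*(5 - 2)² = 8*3² = 8*9 = 72)
E(h, u) = 24 + u²/3 (E(h, u) = (72 + u*u)/3 = (72 + u²)/3 = 24 + u²/3)
(-18697 - 23948) + E(-53, 137) = (-18697 - 23948) + (24 + (⅓)*137²) = -42645 + (24 + (⅓)*18769) = -42645 + (24 + 18769/3) = -42645 + 18841/3 = -109094/3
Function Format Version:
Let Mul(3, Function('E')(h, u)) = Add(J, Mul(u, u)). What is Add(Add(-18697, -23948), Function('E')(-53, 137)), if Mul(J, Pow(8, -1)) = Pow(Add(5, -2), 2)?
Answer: Rational(-109094, 3) ≈ -36365.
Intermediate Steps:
J = 72 (J = Mul(8, Pow(Add(5, -2), 2)) = Mul(8, Pow(3, 2)) = Mul(8, 9) = 72)
Function('E')(h, u) = Add(24, Mul(Rational(1, 3), Pow(u, 2))) (Function('E')(h, u) = Mul(Rational(1, 3), Add(72, Mul(u, u))) = Mul(Rational(1, 3), Add(72, Pow(u, 2))) = Add(24, Mul(Rational(1, 3), Pow(u, 2))))
Add(Add(-18697, -23948), Function('E')(-53, 137)) = Add(Add(-18697, -23948), Add(24, Mul(Rational(1, 3), Pow(137, 2)))) = Add(-42645, Add(24, Mul(Rational(1, 3), 18769))) = Add(-42645, Add(24, Rational(18769, 3))) = Add(-42645, Rational(18841, 3)) = Rational(-109094, 3)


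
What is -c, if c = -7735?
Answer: 7735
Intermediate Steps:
-c = -1*(-7735) = 7735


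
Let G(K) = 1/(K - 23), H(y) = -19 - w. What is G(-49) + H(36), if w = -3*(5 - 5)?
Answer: -1369/72 ≈ -19.014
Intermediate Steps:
w = 0 (w = -3*0 = 0)
H(y) = -19 (H(y) = -19 - 1*0 = -19 + 0 = -19)
G(K) = 1/(-23 + K)
G(-49) + H(36) = 1/(-23 - 49) - 19 = 1/(-72) - 19 = -1/72 - 19 = -1369/72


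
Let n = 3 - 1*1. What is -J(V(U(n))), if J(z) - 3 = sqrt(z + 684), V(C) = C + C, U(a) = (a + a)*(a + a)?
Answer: -3 - 2*sqrt(179) ≈ -29.758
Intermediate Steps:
n = 2 (n = 3 - 1 = 2)
U(a) = 4*a**2 (U(a) = (2*a)*(2*a) = 4*a**2)
V(C) = 2*C
J(z) = 3 + sqrt(684 + z) (J(z) = 3 + sqrt(z + 684) = 3 + sqrt(684 + z))
-J(V(U(n))) = -(3 + sqrt(684 + 2*(4*2**2))) = -(3 + sqrt(684 + 2*(4*4))) = -(3 + sqrt(684 + 2*16)) = -(3 + sqrt(684 + 32)) = -(3 + sqrt(716)) = -(3 + 2*sqrt(179)) = -3 - 2*sqrt(179)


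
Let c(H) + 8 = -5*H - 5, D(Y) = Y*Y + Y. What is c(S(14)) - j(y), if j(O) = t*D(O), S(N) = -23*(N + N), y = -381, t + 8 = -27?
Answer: 5070507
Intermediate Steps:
t = -35 (t = -8 - 27 = -35)
S(N) = -46*N
D(Y) = Y + Y**2 (D(Y) = Y**2 + Y = Y + Y**2)
c(H) = -13 - 5*H (c(H) = -8 + (-5*H - 5) = -8 + (-5 - 5*H) = -13 - 5*H)
j(O) = -35*O*(1 + O)
c(S(14)) - j(y) = (-13 - (-230)*14) - (-35)*(-381)*(1 - 381) = (-13 - 5*(-644)) - (-35)*(-381)*(-380) = (-13 + 3220) - 1*(-5067300) = 3207 + 5067300 = 5070507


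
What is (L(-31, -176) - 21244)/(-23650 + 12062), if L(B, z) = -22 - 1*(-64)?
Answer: 10601/5794 ≈ 1.8297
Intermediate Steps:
L(B, z) = 42 (L(B, z) = -22 + 64 = 42)
(L(-31, -176) - 21244)/(-23650 + 12062) = (42 - 21244)/(-23650 + 12062) = -21202/(-11588) = -21202*(-1/11588) = 10601/5794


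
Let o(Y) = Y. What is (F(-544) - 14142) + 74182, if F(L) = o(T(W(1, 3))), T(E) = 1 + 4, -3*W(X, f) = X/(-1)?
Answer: 60045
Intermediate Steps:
W(X, f) = X/3 (W(X, f) = -X/(3*(-1)) = -X*(-1)/3 = -(-1)*X/3 = X/3)
T(E) = 5
F(L) = 5
(F(-544) - 14142) + 74182 = (5 - 14142) + 74182 = -14137 + 74182 = 60045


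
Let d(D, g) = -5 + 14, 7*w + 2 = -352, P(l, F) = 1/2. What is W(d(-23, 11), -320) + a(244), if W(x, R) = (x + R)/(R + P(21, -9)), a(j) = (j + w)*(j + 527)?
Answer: 667078180/4473 ≈ 1.4913e+5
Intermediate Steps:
P(l, F) = ½
w = -354/7 (w = -2/7 + (⅐)*(-352) = -2/7 - 352/7 = -354/7 ≈ -50.571)
d(D, g) = 9
a(j) = (527 + j)*(-354/7 + j) (a(j) = (j - 354/7)*(j + 527) = (-354/7 + j)*(527 + j) = (527 + j)*(-354/7 + j))
W(x, R) = (R + x)/(½ + R) (W(x, R) = (x + R)/(R + ½) = (R + x)/(½ + R))
W(d(-23, 11), -320) + a(244) = 2*(-320 + 9)/(1 + 2*(-320)) + (-186558/7 + 244² + (3335/7)*244) = 2*(-311)/(1 - 640) + (-186558/7 + 59536 + 813740/7) = 2*(-311)/(-639) + 1043934/7 = 2*(-1/639)*(-311) + 1043934/7 = 622/639 + 1043934/7 = 667078180/4473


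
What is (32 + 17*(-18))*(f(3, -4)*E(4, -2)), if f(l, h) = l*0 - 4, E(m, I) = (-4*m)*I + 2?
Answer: 37264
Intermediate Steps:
E(m, I) = 2 - 4*I*m (E(m, I) = -4*I*m + 2 = 2 - 4*I*m)
f(l, h) = -4 (f(l, h) = 0 - 4 = -4)
(32 + 17*(-18))*(f(3, -4)*E(4, -2)) = (32 + 17*(-18))*(-4*(2 - 4*(-2)*4)) = (32 - 306)*(-4*(2 + 32)) = -(-1096)*34 = -274*(-136) = 37264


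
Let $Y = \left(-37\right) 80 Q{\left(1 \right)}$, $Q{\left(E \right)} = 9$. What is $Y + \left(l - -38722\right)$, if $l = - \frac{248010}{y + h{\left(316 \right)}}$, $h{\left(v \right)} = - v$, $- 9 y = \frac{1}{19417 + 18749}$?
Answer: $\frac{279323964710}{21708821} \approx 12867.0$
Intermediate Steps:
$y = - \frac{1}{343494}$ ($y = - \frac{1}{9 \left(19417 + 18749\right)} = - \frac{1}{9 \cdot 38166} = \left(- \frac{1}{9}\right) \frac{1}{38166} = - \frac{1}{343494} \approx -2.9113 \cdot 10^{-6}$)
$l = \frac{17037989388}{21708821}$ ($l = - \frac{248010}{- \frac{1}{343494} - 316} = - \frac{248010}{- \frac{108544105}{343494}} = \left(-248010\right) \left(- \frac{343494}{108544105}\right) = \frac{17037989388}{21708821} \approx 784.84$)
$Y = -26640$ ($Y = \left(-37\right) 80 \cdot 9 = \left(-2960\right) 9 = -26640$)
$Y + \left(l - -38722\right) = -26640 + \left(\frac{17037989388}{21708821} - -38722\right) = -26640 + \left(\frac{17037989388}{21708821} + 38722\right) = -26640 + \frac{857646956150}{21708821} = \frac{279323964710}{21708821}$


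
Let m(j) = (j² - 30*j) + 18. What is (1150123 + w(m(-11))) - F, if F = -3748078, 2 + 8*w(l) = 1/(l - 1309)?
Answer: 32915909039/6720 ≈ 4.8982e+6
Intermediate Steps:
m(j) = 18 + j² - 30*j
w(l) = -¼ + 1/(8*(-1309 + l)) (w(l) = -¼ + 1/(8*(l - 1309)) = -¼ + 1/(8*(-1309 + l)))
(1150123 + w(m(-11))) - F = (1150123 + (2619 - 2*(18 + (-11)² - 30*(-11)))/(8*(-1309 + (18 + (-11)² - 30*(-11))))) - 1*(-3748078) = (1150123 + (2619 - 2*(18 + 121 + 330))/(8*(-1309 + (18 + 121 + 330)))) + 3748078 = (1150123 + (2619 - 2*469)/(8*(-1309 + 469))) + 3748078 = (1150123 + (⅛)*(2619 - 938)/(-840)) + 3748078 = (1150123 + (⅛)*(-1/840)*1681) + 3748078 = (1150123 - 1681/6720) + 3748078 = 7728824879/6720 + 3748078 = 32915909039/6720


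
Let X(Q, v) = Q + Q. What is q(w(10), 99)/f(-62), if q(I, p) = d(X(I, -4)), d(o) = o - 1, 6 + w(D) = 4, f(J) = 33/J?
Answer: 310/33 ≈ 9.3939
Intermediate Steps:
w(D) = -2 (w(D) = -6 + 4 = -2)
X(Q, v) = 2*Q
d(o) = -1 + o
q(I, p) = -1 + 2*I
q(w(10), 99)/f(-62) = (-1 + 2*(-2))/((33/(-62))) = (-1 - 4)/((33*(-1/62))) = -5/(-33/62) = -5*(-62/33) = 310/33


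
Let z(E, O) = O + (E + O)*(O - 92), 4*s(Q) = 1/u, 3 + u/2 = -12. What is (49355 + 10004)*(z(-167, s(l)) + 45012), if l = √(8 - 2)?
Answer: 51609407183599/14400 ≈ 3.5840e+9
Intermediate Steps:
u = -30 (u = -6 + 2*(-12) = -6 - 24 = -30)
l = √6 ≈ 2.4495
s(Q) = -1/120 (s(Q) = (1/(-30))/4 = (1*(-1/30))/4 = (¼)*(-1/30) = -1/120)
z(E, O) = O + (-92 + O)*(E + O) (z(E, O) = O + (E + O)*(-92 + O) = O + (-92 + O)*(E + O))
(49355 + 10004)*(z(-167, s(l)) + 45012) = (49355 + 10004)*(((-1/120)² - 92*(-167) - 91*(-1/120) - 167*(-1/120)) + 45012) = 59359*((1/14400 + 15364 + 91/120 + 167/120) + 45012) = 59359*(221272561/14400 + 45012) = 59359*(869445361/14400) = 51609407183599/14400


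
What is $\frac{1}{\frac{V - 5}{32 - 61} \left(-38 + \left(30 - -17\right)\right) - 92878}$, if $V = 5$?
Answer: $- \frac{1}{92878} \approx -1.0767 \cdot 10^{-5}$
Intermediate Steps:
$\frac{1}{\frac{V - 5}{32 - 61} \left(-38 + \left(30 - -17\right)\right) - 92878} = \frac{1}{\frac{5 - 5}{32 - 61} \left(-38 + \left(30 - -17\right)\right) - 92878} = \frac{1}{\frac{0}{-29} \left(-38 + \left(30 + 17\right)\right) - 92878} = \frac{1}{0 \left(- \frac{1}{29}\right) \left(-38 + 47\right) - 92878} = \frac{1}{0 \cdot 9 - 92878} = \frac{1}{0 - 92878} = \frac{1}{-92878} = - \frac{1}{92878}$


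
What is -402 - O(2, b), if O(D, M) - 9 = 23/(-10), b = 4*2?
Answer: -4087/10 ≈ -408.70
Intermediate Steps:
b = 8
O(D, M) = 67/10 (O(D, M) = 9 + 23/(-10) = 9 + 23*(-⅒) = 9 - 23/10 = 67/10)
-402 - O(2, b) = -402 - 1*67/10 = -402 - 67/10 = -4087/10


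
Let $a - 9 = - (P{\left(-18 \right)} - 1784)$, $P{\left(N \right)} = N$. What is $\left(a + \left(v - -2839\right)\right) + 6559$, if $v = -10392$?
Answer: $817$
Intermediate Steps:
$a = 1811$ ($a = 9 - \left(-18 - 1784\right) = 9 - -1802 = 9 + 1802 = 1811$)
$\left(a + \left(v - -2839\right)\right) + 6559 = \left(1811 - 7553\right) + 6559 = -5742 + 6559 = 817$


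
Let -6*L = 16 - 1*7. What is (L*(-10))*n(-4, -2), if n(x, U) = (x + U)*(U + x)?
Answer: 540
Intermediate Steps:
n(x, U) = (U + x)² (n(x, U) = (U + x)*(U + x) = (U + x)²)
L = -3/2 (L = -(16 - 1*7)/6 = -(16 - 7)/6 = -⅙*9 = -3/2 ≈ -1.5000)
(L*(-10))*n(-4, -2) = (-3/2*(-10))*(-2 - 4)² = 15*(-6)² = 15*36 = 540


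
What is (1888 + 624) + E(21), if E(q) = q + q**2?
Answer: 2974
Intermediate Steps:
(1888 + 624) + E(21) = (1888 + 624) + 21*(1 + 21) = 2512 + 21*22 = 2512 + 462 = 2974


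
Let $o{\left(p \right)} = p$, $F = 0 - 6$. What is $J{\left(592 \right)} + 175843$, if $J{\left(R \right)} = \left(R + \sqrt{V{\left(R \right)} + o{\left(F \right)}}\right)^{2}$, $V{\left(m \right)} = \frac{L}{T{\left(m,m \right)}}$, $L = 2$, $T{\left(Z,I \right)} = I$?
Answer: $\frac{155785097}{296} + 40 i \sqrt{5254} \approx 5.263 \cdot 10^{5} + 2899.4 i$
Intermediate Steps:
$F = -6$ ($F = 0 - 6 = -6$)
$V{\left(m \right)} = \frac{2}{m}$
$J{\left(R \right)} = \left(R + \sqrt{-6 + \frac{2}{R}}\right)^{2}$ ($J{\left(R \right)} = \left(R + \sqrt{\frac{2}{R} - 6}\right)^{2} = \left(R + \sqrt{-6 + \frac{2}{R}}\right)^{2}$)
$J{\left(592 \right)} + 175843 = \left(592 + \sqrt{2} \sqrt{-3 + \frac{1}{592}}\right)^{2} + 175843 = \left(592 + \sqrt{2} \sqrt{- \frac{1775}{592}}\right)^{2} + 175843 = \left(592 + \sqrt{2} \frac{5 i \sqrt{2627}}{148}\right)^{2} + 175843 = \left(592 + \frac{5 i \sqrt{5254}}{148}\right)^{2} + 175843 = 175843 + \left(592 + \frac{5 i \sqrt{5254}}{148}\right)^{2}$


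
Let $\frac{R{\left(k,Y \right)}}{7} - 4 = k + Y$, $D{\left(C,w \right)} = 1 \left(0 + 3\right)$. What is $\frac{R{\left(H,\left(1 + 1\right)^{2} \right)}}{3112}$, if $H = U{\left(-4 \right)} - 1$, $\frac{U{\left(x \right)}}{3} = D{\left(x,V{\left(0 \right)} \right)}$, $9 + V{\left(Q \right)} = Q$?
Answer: $\frac{14}{389} \approx 0.03599$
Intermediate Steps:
$V{\left(Q \right)} = -9 + Q$
$D{\left(C,w \right)} = 3$ ($D{\left(C,w \right)} = 1 \cdot 3 = 3$)
$U{\left(x \right)} = 9$ ($U{\left(x \right)} = 3 \cdot 3 = 9$)
$H = 8$ ($H = 9 - 1 = 8$)
$R{\left(k,Y \right)} = 28 + 7 Y + 7 k$ ($R{\left(k,Y \right)} = 28 + 7 \left(k + Y\right) = 28 + 7 \left(Y + k\right) = 28 + \left(7 Y + 7 k\right) = 28 + 7 Y + 7 k$)
$\frac{R{\left(H,\left(1 + 1\right)^{2} \right)}}{3112} = \frac{28 + 7 \left(1 + 1\right)^{2} + 7 \cdot 8}{3112} = \left(28 + 7 \cdot 2^{2} + 56\right) \frac{1}{3112} = \left(28 + 7 \cdot 4 + 56\right) \frac{1}{3112} = \left(28 + 28 + 56\right) \frac{1}{3112} = 112 \cdot \frac{1}{3112} = \frac{14}{389}$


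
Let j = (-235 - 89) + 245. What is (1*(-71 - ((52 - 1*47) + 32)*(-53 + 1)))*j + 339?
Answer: -146048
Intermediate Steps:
j = -79 (j = -324 + 245 = -79)
(1*(-71 - ((52 - 1*47) + 32)*(-53 + 1)))*j + 339 = (1*(-71 - ((52 - 1*47) + 32)*(-53 + 1)))*(-79) + 339 = (1*(-71 - ((52 - 47) + 32)*(-52)))*(-79) + 339 = (1*(-71 - (5 + 32)*(-52)))*(-79) + 339 = (1*(-71 - 37*(-52)))*(-79) + 339 = (1*(-71 - 1*(-1924)))*(-79) + 339 = (1*(-71 + 1924))*(-79) + 339 = (1*1853)*(-79) + 339 = 1853*(-79) + 339 = -146387 + 339 = -146048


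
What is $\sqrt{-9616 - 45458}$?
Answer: $i \sqrt{55074} \approx 234.68 i$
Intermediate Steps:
$\sqrt{-9616 - 45458} = \sqrt{-55074} = i \sqrt{55074}$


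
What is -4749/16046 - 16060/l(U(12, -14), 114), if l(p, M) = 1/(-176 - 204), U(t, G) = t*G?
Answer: 97925524051/16046 ≈ 6.1028e+6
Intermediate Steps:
U(t, G) = G*t
l(p, M) = -1/380 (l(p, M) = 1/(-380) = -1/380)
-4749/16046 - 16060/l(U(12, -14), 114) = -4749/16046 - 16060/(-1/380) = -4749*1/16046 - 16060*(-380) = -4749/16046 + 6102800 = 97925524051/16046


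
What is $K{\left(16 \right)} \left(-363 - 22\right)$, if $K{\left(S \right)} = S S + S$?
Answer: $-104720$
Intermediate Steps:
$K{\left(S \right)} = S + S^{2}$ ($K{\left(S \right)} = S^{2} + S = S + S^{2}$)
$K{\left(16 \right)} \left(-363 - 22\right) = 16 \left(1 + 16\right) \left(-363 - 22\right) = 16 \cdot 17 \left(-385\right) = 272 \left(-385\right) = -104720$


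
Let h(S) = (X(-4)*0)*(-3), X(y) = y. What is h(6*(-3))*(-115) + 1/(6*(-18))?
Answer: -1/108 ≈ -0.0092593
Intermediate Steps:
h(S) = 0 (h(S) = -4*0*(-3) = 0*(-3) = 0)
h(6*(-3))*(-115) + 1/(6*(-18)) = 0*(-115) + 1/(6*(-18)) = 0 + 1/(-108) = 0 - 1/108 = -1/108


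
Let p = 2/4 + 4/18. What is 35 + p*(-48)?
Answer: ⅓ ≈ 0.33333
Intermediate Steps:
p = 13/18 (p = 2*(¼) + 4*(1/18) = ½ + 2/9 = 13/18 ≈ 0.72222)
35 + p*(-48) = 35 + (13/18)*(-48) = 35 - 104/3 = ⅓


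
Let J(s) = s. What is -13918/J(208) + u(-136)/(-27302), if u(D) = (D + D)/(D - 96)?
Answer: -162054337/2421848 ≈ -66.913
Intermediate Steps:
u(D) = 2*D/(-96 + D) (u(D) = (2*D)/(-96 + D) = 2*D/(-96 + D))
-13918/J(208) + u(-136)/(-27302) = -13918/208 + (2*(-136)/(-96 - 136))/(-27302) = -13918*1/208 + (2*(-136)/(-232))*(-1/27302) = -6959/104 + (2*(-136)*(-1/232))*(-1/27302) = -6959/104 + (34/29)*(-1/27302) = -6959/104 - 1/23287 = -162054337/2421848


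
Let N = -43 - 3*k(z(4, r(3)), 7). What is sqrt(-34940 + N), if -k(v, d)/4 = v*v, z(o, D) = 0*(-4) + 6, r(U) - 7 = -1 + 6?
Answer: 3*I*sqrt(3839) ≈ 185.88*I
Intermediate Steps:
r(U) = 12 (r(U) = 7 + (-1 + 6) = 7 + 5 = 12)
z(o, D) = 6 (z(o, D) = 0 + 6 = 6)
k(v, d) = -4*v**2 (k(v, d) = -4*v*v = -4*v**2)
N = 389 (N = -43 - (-12)*6**2 = -43 - (-12)*36 = -43 - 3*(-144) = -43 + 432 = 389)
sqrt(-34940 + N) = sqrt(-34940 + 389) = sqrt(-34551) = 3*I*sqrt(3839)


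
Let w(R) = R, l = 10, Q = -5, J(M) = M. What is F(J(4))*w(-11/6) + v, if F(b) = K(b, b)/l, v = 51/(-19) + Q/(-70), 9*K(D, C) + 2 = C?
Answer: -47644/17955 ≈ -2.6535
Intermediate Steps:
K(D, C) = -2/9 + C/9
v = -695/266 (v = 51/(-19) - 5/(-70) = 51*(-1/19) - 5*(-1/70) = -51/19 + 1/14 = -695/266 ≈ -2.6128)
F(b) = -1/45 + b/90 (F(b) = (-2/9 + b/9)/10 = (-2/9 + b/9)*(1/10) = -1/45 + b/90)
F(J(4))*w(-11/6) + v = (-1/45 + (1/90)*4)*(-11/6) - 695/266 = (-1/45 + 2/45)*(-11*1/6) - 695/266 = (1/45)*(-11/6) - 695/266 = -11/270 - 695/266 = -47644/17955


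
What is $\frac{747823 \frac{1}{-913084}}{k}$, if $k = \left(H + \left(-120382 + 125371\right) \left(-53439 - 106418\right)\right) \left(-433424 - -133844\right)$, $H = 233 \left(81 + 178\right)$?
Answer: $- \frac{747823}{218140270916664786720} \approx -3.4282 \cdot 10^{-15}$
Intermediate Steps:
$H = 60347$ ($H = 233 \cdot 259 = 60347$)
$k = 238904931985080$ ($k = \left(60347 + \left(-120382 + 125371\right) \left(-53439 - 106418\right)\right) \left(-433424 - -133844\right) = \left(60347 + 4989 \left(-159857\right)\right) \left(-433424 + \left(-77970 + 211814\right)\right) = \left(60347 - 797526573\right) \left(-433424 + 133844\right) = \left(-797466226\right) \left(-299580\right) = 238904931985080$)
$\frac{747823 \frac{1}{-913084}}{k} = \frac{747823 \frac{1}{-913084}}{238904931985080} = 747823 \left(- \frac{1}{913084}\right) \frac{1}{238904931985080} = \left(- \frac{747823}{913084}\right) \frac{1}{238904931985080} = - \frac{747823}{218140270916664786720}$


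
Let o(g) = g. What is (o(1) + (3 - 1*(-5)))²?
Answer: 81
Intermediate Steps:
(o(1) + (3 - 1*(-5)))² = (1 + (3 - 1*(-5)))² = (1 + (3 + 5))² = (1 + 8)² = 9² = 81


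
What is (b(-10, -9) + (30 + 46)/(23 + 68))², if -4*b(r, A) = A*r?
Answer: 15547249/33124 ≈ 469.37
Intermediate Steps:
b(r, A) = -A*r/4
(b(-10, -9) + (30 + 46)/(23 + 68))² = (-¼*(-9)*(-10) + (30 + 46)/(23 + 68))² = (-45/2 + 76/91)² = (-3943/182)² = 15547249/33124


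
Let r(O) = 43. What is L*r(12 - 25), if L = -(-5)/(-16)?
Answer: -215/16 ≈ -13.438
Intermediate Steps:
L = -5/16 (L = -(-5)*(-1)/16 = -1*5/16 = -5/16 ≈ -0.31250)
L*r(12 - 25) = -5/16*43 = -215/16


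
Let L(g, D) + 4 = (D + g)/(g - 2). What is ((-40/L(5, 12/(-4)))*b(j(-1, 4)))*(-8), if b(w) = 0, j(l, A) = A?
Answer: 0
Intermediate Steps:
L(g, D) = -4 + (D + g)/(-2 + g) (L(g, D) = -4 + (D + g)/(g - 2) = -4 + (D + g)/(-2 + g))
((-40/L(5, 12/(-4)))*b(j(-1, 4)))*(-8) = (-40*(-2 + 5)/(8 + 12/(-4) - 3*5)*0)*(-8) = (-40*3/(8 + 12*(-1/4) - 15)*0)*(-8) = (-40*3/(8 - 3 - 15)*0)*(-8) = (-40/((1/3)*(-10))*0)*(-8) = (-40/(-10/3)*0)*(-8) = (-40*(-3/10)*0)*(-8) = (12*0)*(-8) = 0*(-8) = 0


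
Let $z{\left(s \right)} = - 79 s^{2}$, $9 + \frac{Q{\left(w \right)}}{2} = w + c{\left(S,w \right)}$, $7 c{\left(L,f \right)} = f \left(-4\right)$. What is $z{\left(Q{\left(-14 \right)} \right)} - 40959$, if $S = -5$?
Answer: $-112059$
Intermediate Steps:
$c{\left(L,f \right)} = - \frac{4 f}{7}$ ($c{\left(L,f \right)} = \frac{f \left(-4\right)}{7} = \frac{\left(-4\right) f}{7} = - \frac{4 f}{7}$)
$Q{\left(w \right)} = -18 + \frac{6 w}{7}$ ($Q{\left(w \right)} = -18 + 2 \left(w - \frac{4 w}{7}\right) = -18 + 2 \frac{3 w}{7} = -18 + \frac{6 w}{7}$)
$z{\left(Q{\left(-14 \right)} \right)} - 40959 = - 79 \left(-18 + \frac{6}{7} \left(-14\right)\right)^{2} - 40959 = - 79 \left(-18 - 12\right)^{2} - 40959 = - 79 \left(-30\right)^{2} - 40959 = \left(-79\right) 900 - 40959 = -71100 - 40959 = -112059$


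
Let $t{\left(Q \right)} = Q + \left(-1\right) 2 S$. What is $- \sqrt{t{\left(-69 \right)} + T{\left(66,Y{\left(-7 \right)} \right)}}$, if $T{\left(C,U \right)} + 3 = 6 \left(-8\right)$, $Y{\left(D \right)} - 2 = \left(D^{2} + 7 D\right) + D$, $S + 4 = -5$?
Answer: $- i \sqrt{102} \approx - 10.1 i$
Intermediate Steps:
$S = -9$ ($S = -4 - 5 = -9$)
$Y{\left(D \right)} = 2 + D^{2} + 8 D$ ($Y{\left(D \right)} = 2 + \left(\left(D^{2} + 7 D\right) + D\right) = 2 + \left(D^{2} + 8 D\right) = 2 + D^{2} + 8 D$)
$T{\left(C,U \right)} = -51$ ($T{\left(C,U \right)} = -3 + 6 \left(-8\right) = -3 - 48 = -51$)
$t{\left(Q \right)} = 18 + Q$ ($t{\left(Q \right)} = Q + \left(-1\right) 2 \left(-9\right) = Q - -18 = Q + 18 = 18 + Q$)
$- \sqrt{t{\left(-69 \right)} + T{\left(66,Y{\left(-7 \right)} \right)}} = - \sqrt{\left(18 - 69\right) - 51} = - \sqrt{-51 - 51} = - \sqrt{-102} = - i \sqrt{102}$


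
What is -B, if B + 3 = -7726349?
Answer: 7726352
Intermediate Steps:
B = -7726352 (B = -3 - 7726349 = -7726352)
-B = -1*(-7726352) = 7726352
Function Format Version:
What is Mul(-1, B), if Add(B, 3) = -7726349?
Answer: 7726352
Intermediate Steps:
B = -7726352 (B = Add(-3, -7726349) = -7726352)
Mul(-1, B) = Mul(-1, -7726352) = 7726352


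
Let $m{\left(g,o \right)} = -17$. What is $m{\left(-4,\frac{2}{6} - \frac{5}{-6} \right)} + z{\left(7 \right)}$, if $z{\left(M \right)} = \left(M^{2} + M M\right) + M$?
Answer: $88$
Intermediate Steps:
$z{\left(M \right)} = M + 2 M^{2}$ ($z{\left(M \right)} = \left(M^{2} + M^{2}\right) + M = 2 M^{2} + M = M + 2 M^{2}$)
$m{\left(-4,\frac{2}{6} - \frac{5}{-6} \right)} + z{\left(7 \right)} = -17 + 7 \left(1 + 2 \cdot 7\right) = -17 + 7 \left(1 + 14\right) = -17 + 7 \cdot 15 = -17 + 105 = 88$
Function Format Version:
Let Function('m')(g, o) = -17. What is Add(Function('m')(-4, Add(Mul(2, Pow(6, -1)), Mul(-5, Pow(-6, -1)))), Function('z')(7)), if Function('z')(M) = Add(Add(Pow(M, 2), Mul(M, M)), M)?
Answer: 88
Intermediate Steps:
Function('z')(M) = Add(M, Mul(2, Pow(M, 2))) (Function('z')(M) = Add(Add(Pow(M, 2), Pow(M, 2)), M) = Add(Mul(2, Pow(M, 2)), M) = Add(M, Mul(2, Pow(M, 2))))
Add(Function('m')(-4, Add(Mul(2, Pow(6, -1)), Mul(-5, Pow(-6, -1)))), Function('z')(7)) = Add(-17, Mul(7, Add(1, Mul(2, 7)))) = Add(-17, Mul(7, Add(1, 14))) = Add(-17, Mul(7, 15)) = Add(-17, 105) = 88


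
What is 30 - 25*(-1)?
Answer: 55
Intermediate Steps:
30 - 25*(-1) = 30 + 25 = 55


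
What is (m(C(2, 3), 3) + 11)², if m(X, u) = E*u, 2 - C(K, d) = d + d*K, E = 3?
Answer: 400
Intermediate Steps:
C(K, d) = 2 - d - K*d (C(K, d) = 2 - (d + d*K) = 2 - (d + K*d) = 2 + (-d - K*d) = 2 - d - K*d)
m(X, u) = 3*u
(m(C(2, 3), 3) + 11)² = (3*3 + 11)² = (9 + 11)² = 20² = 400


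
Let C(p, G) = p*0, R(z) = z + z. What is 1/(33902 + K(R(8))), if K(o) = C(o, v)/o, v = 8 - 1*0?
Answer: 1/33902 ≈ 2.9497e-5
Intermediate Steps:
v = 8 (v = 8 + 0 = 8)
R(z) = 2*z
C(p, G) = 0
K(o) = 0 (K(o) = 0/o = 0)
1/(33902 + K(R(8))) = 1/(33902 + 0) = 1/33902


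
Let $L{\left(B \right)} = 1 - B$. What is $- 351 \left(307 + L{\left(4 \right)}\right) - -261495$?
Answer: $154791$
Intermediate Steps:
$- 351 \left(307 + L{\left(4 \right)}\right) - -261495 = - 351 \left(307 + \left(1 - 4\right)\right) - -261495 = - 351 \left(307 + \left(1 - 4\right)\right) + 261495 = - 351 \left(307 - 3\right) + 261495 = \left(-351\right) 304 + 261495 = -106704 + 261495 = 154791$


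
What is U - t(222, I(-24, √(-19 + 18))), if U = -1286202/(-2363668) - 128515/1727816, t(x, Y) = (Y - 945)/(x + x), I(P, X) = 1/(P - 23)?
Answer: 13839411423271589/5326535335218024 ≈ 2.5982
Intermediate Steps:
I(P, X) = 1/(-23 + P)
t(x, Y) = (-945 + Y)/(2*x) (t(x, Y) = (-945 + Y)/((2*x)) = (-945 + Y)*(1/(2*x)) = (-945 + Y)/(2*x))
U = 479638400453/1020995847272 (U = -1286202*(-1/2363668) - 128515*1/1727816 = 643101/1181834 - 128515/1727816 = 479638400453/1020995847272 ≈ 0.46978)
U - t(222, I(-24, √(-19 + 18))) = 479638400453/1020995847272 - (-945 + 1/(-23 - 24))/(2*222) = 479638400453/1020995847272 - (-945 + 1/(-47))/(2*222) = 479638400453/1020995847272 - (-945 - 1/47)/(2*222) = 479638400453/1020995847272 - (-44416)/(2*222*47) = 479638400453/1020995847272 - 1*(-11104/5217) = 479638400453/1020995847272 + 11104/5217 = 13839411423271589/5326535335218024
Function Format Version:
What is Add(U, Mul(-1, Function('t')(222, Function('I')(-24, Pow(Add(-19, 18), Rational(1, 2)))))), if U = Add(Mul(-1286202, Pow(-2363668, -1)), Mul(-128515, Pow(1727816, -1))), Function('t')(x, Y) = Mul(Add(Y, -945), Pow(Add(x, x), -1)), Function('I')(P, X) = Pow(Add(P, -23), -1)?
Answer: Rational(13839411423271589, 5326535335218024) ≈ 2.5982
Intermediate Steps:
Function('I')(P, X) = Pow(Add(-23, P), -1)
Function('t')(x, Y) = Mul(Rational(1, 2), Pow(x, -1), Add(-945, Y)) (Function('t')(x, Y) = Mul(Add(-945, Y), Pow(Mul(2, x), -1)) = Mul(Add(-945, Y), Mul(Rational(1, 2), Pow(x, -1))) = Mul(Rational(1, 2), Pow(x, -1), Add(-945, Y)))
U = Rational(479638400453, 1020995847272) (U = Add(Mul(-1286202, Rational(-1, 2363668)), Mul(-128515, Rational(1, 1727816))) = Add(Rational(643101, 1181834), Rational(-128515, 1727816)) = Rational(479638400453, 1020995847272) ≈ 0.46978)
Add(U, Mul(-1, Function('t')(222, Function('I')(-24, Pow(Add(-19, 18), Rational(1, 2)))))) = Add(Rational(479638400453, 1020995847272), Mul(-1, Mul(Rational(1, 2), Pow(222, -1), Add(-945, Pow(Add(-23, -24), -1))))) = Add(Rational(479638400453, 1020995847272), Mul(-1, Mul(Rational(1, 2), Rational(1, 222), Add(-945, Pow(-47, -1))))) = Add(Rational(479638400453, 1020995847272), Mul(-1, Mul(Rational(1, 2), Rational(1, 222), Add(-945, Rational(-1, 47))))) = Add(Rational(479638400453, 1020995847272), Mul(-1, Mul(Rational(1, 2), Rational(1, 222), Rational(-44416, 47)))) = Add(Rational(479638400453, 1020995847272), Mul(-1, Rational(-11104, 5217))) = Add(Rational(479638400453, 1020995847272), Rational(11104, 5217)) = Rational(13839411423271589, 5326535335218024)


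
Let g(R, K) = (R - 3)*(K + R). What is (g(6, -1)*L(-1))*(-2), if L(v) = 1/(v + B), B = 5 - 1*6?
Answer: 15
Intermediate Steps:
B = -1 (B = 5 - 6 = -1)
g(R, K) = (-3 + R)*(K + R)
L(v) = 1/(-1 + v) (L(v) = 1/(v - 1) = 1/(-1 + v))
(g(6, -1)*L(-1))*(-2) = ((6**2 - 3*(-1) - 3*6 - 1*6)/(-1 - 1))*(-2) = ((36 + 3 - 18 - 6)/(-2))*(-2) = (15*(-1/2))*(-2) = -15/2*(-2) = 15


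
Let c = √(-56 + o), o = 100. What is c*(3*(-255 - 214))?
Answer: -2814*√11 ≈ -9333.0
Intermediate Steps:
c = 2*√11 (c = √(-56 + 100) = √44 = 2*√11 ≈ 6.6332)
c*(3*(-255 - 214)) = (2*√11)*(3*(-255 - 214)) = (2*√11)*(3*(-469)) = (2*√11)*(-1407) = -2814*√11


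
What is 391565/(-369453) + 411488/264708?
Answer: 4031257337/8149763727 ≈ 0.49465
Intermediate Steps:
391565/(-369453) + 411488/264708 = 391565*(-1/369453) + 411488*(1/264708) = -391565/369453 + 102872/66177 = 4031257337/8149763727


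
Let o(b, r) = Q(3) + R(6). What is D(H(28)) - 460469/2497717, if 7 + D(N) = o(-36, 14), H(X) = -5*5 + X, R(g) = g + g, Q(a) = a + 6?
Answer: 34507569/2497717 ≈ 13.816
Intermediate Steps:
Q(a) = 6 + a
R(g) = 2*g
H(X) = -25 + X
o(b, r) = 21 (o(b, r) = (6 + 3) + 2*6 = 9 + 12 = 21)
D(N) = 14 (D(N) = -7 + 21 = 14)
D(H(28)) - 460469/2497717 = 14 - 460469/2497717 = 34507569/2497717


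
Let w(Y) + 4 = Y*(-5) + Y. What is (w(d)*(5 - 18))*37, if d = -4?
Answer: -5772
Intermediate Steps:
w(Y) = -4 - 4*Y (w(Y) = -4 + (Y*(-5) + Y) = -4 + (-5*Y + Y) = -4 - 4*Y)
(w(d)*(5 - 18))*37 = ((-4 - 4*(-4))*(5 - 18))*37 = ((-4 + 16)*(-13))*37 = (12*(-13))*37 = -156*37 = -5772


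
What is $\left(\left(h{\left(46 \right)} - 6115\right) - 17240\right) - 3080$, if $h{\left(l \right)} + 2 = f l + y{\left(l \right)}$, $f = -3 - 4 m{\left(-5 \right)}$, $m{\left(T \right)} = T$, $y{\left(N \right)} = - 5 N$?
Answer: $-25885$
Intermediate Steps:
$f = 17$ ($f = -3 - -20 = -3 + 20 = 17$)
$h{\left(l \right)} = -2 + 12 l$ ($h{\left(l \right)} = -2 + \left(17 l - 5 l\right) = -2 + 12 l$)
$\left(\left(h{\left(46 \right)} - 6115\right) - 17240\right) - 3080 = \left(\left(\left(-2 + 12 \cdot 46\right) - 6115\right) - 17240\right) - 3080 = \left(\left(\left(-2 + 552\right) - 6115\right) - 17240\right) - 3080 = \left(\left(550 - 6115\right) - 17240\right) - 3080 = \left(-5565 - 17240\right) - 3080 = -22805 - 3080 = -25885$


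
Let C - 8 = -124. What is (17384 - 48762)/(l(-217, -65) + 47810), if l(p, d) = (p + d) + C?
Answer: -15689/23706 ≈ -0.66182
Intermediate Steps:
C = -116 (C = 8 - 124 = -116)
l(p, d) = -116 + d + p (l(p, d) = (p + d) - 116 = (d + p) - 116 = -116 + d + p)
(17384 - 48762)/(l(-217, -65) + 47810) = (17384 - 48762)/((-116 - 65 - 217) + 47810) = -31378/(-398 + 47810) = -31378/47412 = -31378*1/47412 = -15689/23706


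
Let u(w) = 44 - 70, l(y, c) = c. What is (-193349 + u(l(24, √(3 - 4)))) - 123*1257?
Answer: -347986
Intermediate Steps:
u(w) = -26
(-193349 + u(l(24, √(3 - 4)))) - 123*1257 = (-193349 - 26) - 123*1257 = -193375 - 154611 = -347986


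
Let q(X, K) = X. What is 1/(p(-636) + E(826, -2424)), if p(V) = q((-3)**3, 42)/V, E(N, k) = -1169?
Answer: -212/247819 ≈ -0.00085546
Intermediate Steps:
p(V) = -27/V (p(V) = (-3)**3/V = -27/V)
1/(p(-636) + E(826, -2424)) = 1/(-27/(-636) - 1169) = 1/(-27*(-1/636) - 1169) = 1/(9/212 - 1169) = 1/(-247819/212) = -212/247819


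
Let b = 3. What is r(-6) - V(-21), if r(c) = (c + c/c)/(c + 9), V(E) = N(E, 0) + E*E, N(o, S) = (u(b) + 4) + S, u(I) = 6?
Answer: -1358/3 ≈ -452.67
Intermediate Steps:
N(o, S) = 10 + S (N(o, S) = (6 + 4) + S = 10 + S)
V(E) = 10 + E² (V(E) = (10 + 0) + E*E = 10 + E²)
r(c) = (1 + c)/(9 + c) (r(c) = (c + 1)/(9 + c) = (1 + c)/(9 + c))
r(-6) - V(-21) = (1 - 6)/(9 - 6) - (10 + (-21)²) = -5/3 - (10 + 441) = (⅓)*(-5) - 1*451 = -5/3 - 451 = -1358/3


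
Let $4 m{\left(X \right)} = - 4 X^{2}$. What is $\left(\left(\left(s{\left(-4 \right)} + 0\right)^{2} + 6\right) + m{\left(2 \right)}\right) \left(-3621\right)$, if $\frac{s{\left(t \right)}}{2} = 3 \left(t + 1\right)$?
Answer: $-1180446$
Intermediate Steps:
$m{\left(X \right)} = - X^{2}$ ($m{\left(X \right)} = \frac{\left(-4\right) X^{2}}{4} = - X^{2}$)
$s{\left(t \right)} = 6 + 6 t$ ($s{\left(t \right)} = 2 \cdot 3 \left(t + 1\right) = 2 \cdot 3 \left(1 + t\right) = 2 \left(3 + 3 t\right) = 6 + 6 t$)
$\left(\left(\left(s{\left(-4 \right)} + 0\right)^{2} + 6\right) + m{\left(2 \right)}\right) \left(-3621\right) = \left(\left(\left(\left(6 + 6 \left(-4\right)\right) + 0\right)^{2} + 6\right) - 2^{2}\right) \left(-3621\right) = \left(\left(\left(\left(6 - 24\right) + 0\right)^{2} + 6\right) - 4\right) \left(-3621\right) = \left(\left(\left(-18 + 0\right)^{2} + 6\right) - 4\right) \left(-3621\right) = \left(\left(\left(-18\right)^{2} + 6\right) - 4\right) \left(-3621\right) = \left(\left(324 + 6\right) - 4\right) \left(-3621\right) = \left(330 - 4\right) \left(-3621\right) = 326 \left(-3621\right) = -1180446$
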